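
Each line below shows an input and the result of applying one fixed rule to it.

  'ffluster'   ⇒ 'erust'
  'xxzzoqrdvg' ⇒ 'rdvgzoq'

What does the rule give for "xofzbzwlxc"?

What's happening: delete the first 3 characters, then move the first 3 characters to the end (rotate left by 3).
On "xofzbzwlxc": the first step gives "zbzwlxc", and the second then gives "wlxczbz".

wlxczbz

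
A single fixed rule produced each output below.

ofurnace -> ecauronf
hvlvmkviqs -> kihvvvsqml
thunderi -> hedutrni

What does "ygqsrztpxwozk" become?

The rule is to sort the characters into reverse alphabetical order, then move the last 3 characters to the front (rotate right by 3).
Working it through for "ygqsrztpxwozk": intermediate "zzyxwtsrqpokg", final "okgzzyxwtsrqp".

okgzzyxwtsrqp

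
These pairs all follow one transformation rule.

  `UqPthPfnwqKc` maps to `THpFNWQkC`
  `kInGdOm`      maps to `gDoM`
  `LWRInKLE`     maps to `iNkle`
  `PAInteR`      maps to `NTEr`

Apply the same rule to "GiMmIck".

Looking at the pairs, the operation is to delete the first 3 characters, then flip the case of every letter.
"GiMmIck" → "mIck" → "MiCK".

MiCK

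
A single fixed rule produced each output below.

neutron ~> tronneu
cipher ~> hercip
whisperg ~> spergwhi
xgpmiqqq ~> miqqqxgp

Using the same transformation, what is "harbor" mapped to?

What's happening: move the first 3 characters to the end (rotate left by 3).
Applying that to "harbor" gives "borhar".

borhar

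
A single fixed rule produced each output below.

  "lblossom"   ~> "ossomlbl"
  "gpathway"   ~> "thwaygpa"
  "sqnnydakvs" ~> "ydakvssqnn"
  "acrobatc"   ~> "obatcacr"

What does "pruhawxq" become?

hawxqpru

The rule is to swap the front and back halves of the string, then move the last character to the front.
"pruhawxq" → "hawxqpru".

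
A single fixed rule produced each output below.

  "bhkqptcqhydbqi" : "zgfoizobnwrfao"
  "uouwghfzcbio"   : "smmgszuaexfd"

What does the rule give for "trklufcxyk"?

ripwivjasd

Looking at the pairs, the operation is to take characters alternately from the front and the back (1st, last, 2nd, 2nd-last, ...), then shift every letter 2 places backward in the alphabet (wrapping around).
On "trklufcxyk": the first step gives "tkrykxlcuf", and the second then gives "ripwivjasd".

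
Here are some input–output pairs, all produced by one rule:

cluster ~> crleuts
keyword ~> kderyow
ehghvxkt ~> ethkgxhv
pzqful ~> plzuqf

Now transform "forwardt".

ftodrrwa

The rule is to take characters alternately from the front and the back (1st, last, 2nd, 2nd-last, ...).
"forwardt" → "ftodrrwa".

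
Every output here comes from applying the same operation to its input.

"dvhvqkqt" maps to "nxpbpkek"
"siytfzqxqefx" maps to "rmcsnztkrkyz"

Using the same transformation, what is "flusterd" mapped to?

Looking at the pairs, the operation is to move the last character to the front, then shift every letter 6 places backward in the alphabet (wrapping around).
On "flusterd": the first step gives "dfluster", and the second then gives "xzfomnyl".
(Check on "siytfzqxqefx": → "xsiytfzqxqef" → "rmcsnztkrkyz" ✓)

xzfomnyl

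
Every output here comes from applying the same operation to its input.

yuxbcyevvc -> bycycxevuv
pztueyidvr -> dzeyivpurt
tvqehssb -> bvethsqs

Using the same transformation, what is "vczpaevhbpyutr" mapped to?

azbycvevhuptpr

Looking at the pairs, the operation is to sort the characters into alphabetical order, then take characters alternately from the front and the back (1st, last, 2nd, 2nd-last, ...).
"vczpaevhbpyutr" → "abcehpprtuvvyz" → "azbycvevhuptpr".
(Check on "yuxbcyevvc": → "bcceuvvxyy" → "bycycxevuv" ✓)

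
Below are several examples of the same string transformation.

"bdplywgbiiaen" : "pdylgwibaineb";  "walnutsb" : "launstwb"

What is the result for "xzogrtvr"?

ozrgvtxr

The pattern: move the first character to the end, then swap each adjacent pair of characters (1↔2, 3↔4, ...).
For "xzogrtvr", step one produces "zogrtvrx"; step two turns that into "ozrgvtxr".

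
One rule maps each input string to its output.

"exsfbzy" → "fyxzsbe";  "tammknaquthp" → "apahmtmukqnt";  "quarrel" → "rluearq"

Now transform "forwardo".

aoodrrwf

In each case the input is transformed by: take characters alternately from the front and the back (1st, last, 2nd, 2nd-last, ...), then swap the first and last characters.
Working it through for "forwardo": intermediate "foodrrwa", final "aoodrrwf".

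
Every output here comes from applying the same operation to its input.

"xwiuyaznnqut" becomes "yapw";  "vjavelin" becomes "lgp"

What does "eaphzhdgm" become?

cbi

Each output is the input with this applied: shift every letter 2 places forward in the alphabet (wrapping around), then keep one character in every 3, starting at position 2 (positions 2nd, 5th, 8th, ...).
"eaphzhdgm" → "cbi".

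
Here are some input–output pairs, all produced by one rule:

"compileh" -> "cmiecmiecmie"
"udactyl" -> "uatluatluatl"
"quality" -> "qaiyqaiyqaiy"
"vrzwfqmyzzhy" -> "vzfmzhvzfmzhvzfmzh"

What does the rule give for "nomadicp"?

nmdcnmdcnmdc

The transformation: keep every other character starting from the first (positions 1st, 3rd, 5th, ...), then write the whole string 3 times in a row.
"nomadicp" → "nmdc" → "nmdcnmdcnmdc".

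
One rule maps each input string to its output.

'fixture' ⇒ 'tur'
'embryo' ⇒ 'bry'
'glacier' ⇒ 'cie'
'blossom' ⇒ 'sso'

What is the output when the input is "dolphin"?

The transformation: delete the last character, then keep only the last 3 characters.
"dolphin" → "dolphi" → "phi".

phi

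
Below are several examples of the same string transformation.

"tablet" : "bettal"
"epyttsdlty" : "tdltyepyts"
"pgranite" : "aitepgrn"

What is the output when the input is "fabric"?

The transformation: swap the front and back halves of the string, then swap the first and last characters.
On "fabric": the first step gives "ricfab", and the second then gives "bicfar".

bicfar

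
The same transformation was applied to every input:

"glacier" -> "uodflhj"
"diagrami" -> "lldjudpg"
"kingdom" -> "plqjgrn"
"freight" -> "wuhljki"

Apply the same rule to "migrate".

In each case the input is transformed by: swap the first and last characters, then shift every letter 3 places forward in the alphabet (wrapping around).
On "migrate": the first step gives "eigratm", and the second then gives "hljudwp".

hljudwp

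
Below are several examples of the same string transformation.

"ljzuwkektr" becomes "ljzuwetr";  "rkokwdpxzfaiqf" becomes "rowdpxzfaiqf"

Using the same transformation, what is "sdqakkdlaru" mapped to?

What's happening: remove every "k".
On "sdqakkdlaru" that produces "sdqadlaru".

sdqadlaru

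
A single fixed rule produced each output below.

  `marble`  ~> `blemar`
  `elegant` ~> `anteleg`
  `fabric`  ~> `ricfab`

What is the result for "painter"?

terpain

The transformation: move the last 3 characters to the front (rotate right by 3).
So "painter" becomes "terpain".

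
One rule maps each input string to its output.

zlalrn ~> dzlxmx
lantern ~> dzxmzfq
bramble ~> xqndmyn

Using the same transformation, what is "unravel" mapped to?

The transformation: move the last 2 characters to the front (rotate right by 2), then shift every letter 12 places forward in the alphabet (wrapping around).
Starting from "unravel": after the first operation, "elunrav"; after the second, "qxgzdmh".

qxgzdmh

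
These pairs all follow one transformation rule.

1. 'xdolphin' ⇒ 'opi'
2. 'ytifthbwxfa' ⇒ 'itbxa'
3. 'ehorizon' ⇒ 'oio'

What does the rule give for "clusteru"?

utr

The transformation: keep every other character starting from the first (positions 1st, 3rd, 5th, ...), then delete the first character.
For "clusteru", step one produces "cutr"; step two turns that into "utr".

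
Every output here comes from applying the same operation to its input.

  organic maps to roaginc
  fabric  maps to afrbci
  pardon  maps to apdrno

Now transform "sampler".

aspmelr

Each output is the input with this applied: swap each adjacent pair of characters (1↔2, 3↔4, ...).
On "sampler" that produces "aspmelr".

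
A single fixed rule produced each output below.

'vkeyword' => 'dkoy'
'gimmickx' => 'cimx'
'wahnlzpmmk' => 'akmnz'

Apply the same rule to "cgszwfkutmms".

Rule — keep every other character starting from the second (positions 2nd, 4th, 6th, ...), then sort the characters into alphabetical order.
Starting from "cgszwfkutmms": after the first operation, "gzfums"; after the second, "fgmsuz".

fgmsuz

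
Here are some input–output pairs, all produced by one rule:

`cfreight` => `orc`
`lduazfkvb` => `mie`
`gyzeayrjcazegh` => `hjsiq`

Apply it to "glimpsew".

What's happening: shift every letter 9 places forward in the alphabet (wrapping around), then keep one character in every 3, starting at position 2 (positions 2nd, 5th, 8th, ...).
Starting from "glimpsew": after the first operation, "purvybnf"; after the second, "uyf".

uyf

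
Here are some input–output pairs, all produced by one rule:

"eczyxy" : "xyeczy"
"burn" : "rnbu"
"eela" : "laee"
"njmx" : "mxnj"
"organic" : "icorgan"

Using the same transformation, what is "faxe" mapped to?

xefa

Looking at the pairs, the operation is to move the last 2 characters to the front (rotate right by 2).
On "faxe" that produces "xefa".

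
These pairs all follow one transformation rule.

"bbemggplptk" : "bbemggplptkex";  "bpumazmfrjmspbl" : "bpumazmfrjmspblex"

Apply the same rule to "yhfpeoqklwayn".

yhfpeoqklwaynex

What's happening: append "ex".
"yhfpeoqklwayn" → "yhfpeoqklwaynex".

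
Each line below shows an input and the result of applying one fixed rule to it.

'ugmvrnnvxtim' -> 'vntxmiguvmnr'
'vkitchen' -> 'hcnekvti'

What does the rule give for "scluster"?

tsrecsul

Rule — swap the front and back halves of the string, then swap each adjacent pair of characters (1↔2, 3↔4, ...).
On "scluster": the first step gives "stersclu", and the second then gives "tsrecsul".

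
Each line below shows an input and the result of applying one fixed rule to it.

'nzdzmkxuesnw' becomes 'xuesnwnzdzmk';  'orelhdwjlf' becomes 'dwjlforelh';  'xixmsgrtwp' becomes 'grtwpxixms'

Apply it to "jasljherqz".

herqzjaslj

Each output is the input with this applied: swap the front and back halves of the string.
Doing the same to "jasljherqz": "herqzjaslj".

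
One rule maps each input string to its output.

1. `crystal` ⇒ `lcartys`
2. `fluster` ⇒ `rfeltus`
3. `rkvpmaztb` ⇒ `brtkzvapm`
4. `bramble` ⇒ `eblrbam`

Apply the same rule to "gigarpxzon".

ngoizgxapr

Looking at the pairs, the operation is to take characters alternately from the front and the back (1st, last, 2nd, 2nd-last, ...), then swap each adjacent pair of characters (1↔2, 3↔4, ...).
On "gigarpxzon": the first step gives "gniogzaxrp", and the second then gives "ngoizgxapr".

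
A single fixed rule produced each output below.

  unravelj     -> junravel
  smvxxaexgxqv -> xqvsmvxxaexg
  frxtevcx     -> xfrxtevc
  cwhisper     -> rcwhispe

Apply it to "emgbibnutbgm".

In each case the input is transformed by: move the first 3 characters to the end (rotate left by 3), then swap the front and back halves of the string.
"emgbibnutbgm" → "bibnutbgmemg" → "bgmemgbibnut".

bgmemgbibnut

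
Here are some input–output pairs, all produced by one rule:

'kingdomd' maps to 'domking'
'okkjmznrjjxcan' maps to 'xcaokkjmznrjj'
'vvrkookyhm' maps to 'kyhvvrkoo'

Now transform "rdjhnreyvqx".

yvqrdjhnre

In each case the input is transformed by: delete the last character, then move the last 3 characters to the front (rotate right by 3).
On "rdjhnreyvqx": the first step gives "rdjhnreyvq", and the second then gives "yvqrdjhnre".
(Check on "okkjmznrjjxcan": → "okkjmznrjjxca" → "xcaokkjmznrjj" ✓)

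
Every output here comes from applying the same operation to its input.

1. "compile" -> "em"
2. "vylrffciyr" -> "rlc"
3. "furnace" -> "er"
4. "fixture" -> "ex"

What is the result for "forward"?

Looking at the pairs, the operation is to take characters alternately from the front and the back (1st, last, 2nd, 2nd-last, ...), then keep one character in every 3, starting at position 2 (positions 2nd, 5th, 8th, ...).
Starting from "forward": after the first operation, "fdorraw"; after the second, "dr".

dr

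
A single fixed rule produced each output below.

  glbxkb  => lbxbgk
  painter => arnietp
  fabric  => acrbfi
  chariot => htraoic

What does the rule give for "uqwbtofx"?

qxbwotuf

The pattern: swap the first and last characters, then swap each adjacent pair of characters (1↔2, 3↔4, ...).
Starting from "uqwbtofx": after the first operation, "xqwbtofu"; after the second, "qxbwotuf".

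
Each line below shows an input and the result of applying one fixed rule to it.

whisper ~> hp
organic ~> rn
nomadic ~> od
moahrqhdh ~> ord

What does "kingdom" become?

Looking at the pairs, the operation is to keep one character in every 3, starting at position 2 (positions 2nd, 5th, 8th, ...).
Doing the same to "kingdom": "id".

id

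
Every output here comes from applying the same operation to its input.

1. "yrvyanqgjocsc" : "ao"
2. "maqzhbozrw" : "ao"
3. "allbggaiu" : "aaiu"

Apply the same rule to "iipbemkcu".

iieu

What's happening: keep only the vowels.
"iipbemkcu" → "iieu".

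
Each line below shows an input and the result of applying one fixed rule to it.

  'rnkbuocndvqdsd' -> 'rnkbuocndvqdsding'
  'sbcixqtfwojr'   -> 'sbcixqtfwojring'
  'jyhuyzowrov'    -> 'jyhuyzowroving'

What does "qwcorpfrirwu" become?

What's happening: append "ing".
"qwcorpfrirwu" → "qwcorpfrirwuing".

qwcorpfrirwuing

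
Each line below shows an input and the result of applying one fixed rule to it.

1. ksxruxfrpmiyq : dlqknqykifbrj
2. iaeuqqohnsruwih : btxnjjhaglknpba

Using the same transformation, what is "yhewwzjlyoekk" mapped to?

raxppscerhxdd

What's happening: shift every letter 7 places backward in the alphabet (wrapping around).
On "yhewwzjlyoekk" that produces "raxppscerhxdd".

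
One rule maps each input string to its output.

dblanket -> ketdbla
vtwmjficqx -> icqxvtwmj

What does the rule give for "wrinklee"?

The rule is to swap the front and back halves of the string, then delete the first character.
Starting from "wrinklee": after the first operation, "kleewrin"; after the second, "leewrin".

leewrin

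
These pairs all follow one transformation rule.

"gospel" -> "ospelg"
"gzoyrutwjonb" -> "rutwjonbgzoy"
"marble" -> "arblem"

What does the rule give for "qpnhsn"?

pnhsnq

Looking at the pairs, the operation is to move the last 2 characters to the front (rotate right by 2), then swap the front and back halves of the string.
"qpnhsn" → "snqpnh" → "pnhsnq".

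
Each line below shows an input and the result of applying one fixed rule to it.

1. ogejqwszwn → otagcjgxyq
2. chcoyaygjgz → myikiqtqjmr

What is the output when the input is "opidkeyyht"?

snuoiirdyz

The pattern: shift every letter 10 places forward in the alphabet (wrapping around), then move the first 2 characters to the end (rotate left by 2).
For "opidkeyyht", step one produces "yzsnuoiird"; step two turns that into "snuoiirdyz".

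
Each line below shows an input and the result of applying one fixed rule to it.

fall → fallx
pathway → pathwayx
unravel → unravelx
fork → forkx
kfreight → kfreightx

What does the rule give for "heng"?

What's happening: append "x".
Doing the same to "heng": "hengx".

hengx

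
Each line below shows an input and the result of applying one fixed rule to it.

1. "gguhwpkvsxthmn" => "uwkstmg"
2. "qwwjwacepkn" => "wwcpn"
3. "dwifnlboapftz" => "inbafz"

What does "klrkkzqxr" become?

Rule — move the first character to the end, then keep every other character starting from the second (positions 2nd, 4th, 6th, ...).
On "klrkkzqxr": the first step gives "lrkkzqxrk", and the second then gives "rkqr".

rkqr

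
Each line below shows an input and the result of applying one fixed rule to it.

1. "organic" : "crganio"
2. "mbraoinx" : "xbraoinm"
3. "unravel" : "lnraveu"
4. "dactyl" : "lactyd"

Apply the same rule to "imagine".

In each case the input is transformed by: swap the first and last characters.
On "imagine" that produces "emagini".

emagini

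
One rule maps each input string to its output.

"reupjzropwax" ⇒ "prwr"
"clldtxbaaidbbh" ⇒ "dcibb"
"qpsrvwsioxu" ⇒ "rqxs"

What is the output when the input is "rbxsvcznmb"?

srbz

In each case the input is transformed by: keep one character in every 3, starting at position 1 (positions 1st, 4th, 7th, ...), then swap each adjacent pair of characters (1↔2, 3↔4, ...).
Starting from "rbxsvcznmb": after the first operation, "rszb"; after the second, "srbz".
(Check on "qpsrvwsioxu": → "qrsx" → "rqxs" ✓)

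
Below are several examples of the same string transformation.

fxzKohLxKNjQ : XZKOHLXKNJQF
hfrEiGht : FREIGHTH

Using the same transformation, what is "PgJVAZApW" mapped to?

GJVAZAPWP

Looking at the pairs, the operation is to move the first character to the end, then convert every letter to uppercase.
For "PgJVAZApW", step one produces "gJVAZApWP"; step two turns that into "GJVAZAPWP".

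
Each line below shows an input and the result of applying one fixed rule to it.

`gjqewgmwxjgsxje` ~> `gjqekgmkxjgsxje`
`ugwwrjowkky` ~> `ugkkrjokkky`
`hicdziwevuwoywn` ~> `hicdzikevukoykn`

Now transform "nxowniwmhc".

Each output is the input with this applied: replace every "w" with "k".
For "nxowniwmhc" the result is "nxoknikmhc".

nxoknikmhc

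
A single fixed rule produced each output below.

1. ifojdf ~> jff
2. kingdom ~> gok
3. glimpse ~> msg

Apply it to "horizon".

ioh

The pattern: move the first 2 characters to the end (rotate left by 2), then keep every other character starting from the second (positions 2nd, 4th, 6th, ...).
Doing the same to "horizon": "ioh".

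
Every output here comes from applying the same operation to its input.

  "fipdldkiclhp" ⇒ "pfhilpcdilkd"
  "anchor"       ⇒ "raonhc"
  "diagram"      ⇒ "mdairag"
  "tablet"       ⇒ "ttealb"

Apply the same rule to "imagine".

In each case the input is transformed by: reverse the string, then take characters alternately from the front and the back (1st, last, 2nd, 2nd-last, ...).
"imagine" → "einmiag".

einmiag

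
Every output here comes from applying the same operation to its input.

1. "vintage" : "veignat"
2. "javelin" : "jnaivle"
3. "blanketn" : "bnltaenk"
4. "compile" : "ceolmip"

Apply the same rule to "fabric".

fcaibr

Rule — take characters alternately from the front and the back (1st, last, 2nd, 2nd-last, ...).
So "fabric" becomes "fcaibr".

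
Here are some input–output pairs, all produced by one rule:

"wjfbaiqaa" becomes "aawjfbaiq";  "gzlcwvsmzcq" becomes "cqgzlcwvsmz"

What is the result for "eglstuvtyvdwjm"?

In each case the input is transformed by: move the last 2 characters to the front (rotate right by 2).
Applying that to "eglstuvtyvdwjm" gives "jmeglstuvtyvdw".

jmeglstuvtyvdw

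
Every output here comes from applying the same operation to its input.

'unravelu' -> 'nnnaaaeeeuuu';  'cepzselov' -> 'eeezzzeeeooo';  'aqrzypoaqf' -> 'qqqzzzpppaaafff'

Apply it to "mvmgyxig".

vvvgggxxxggg

The transformation: keep every other character starting from the second (positions 2nd, 4th, 6th, ...), then repeat every character 3 times.
"mvmgyxig" → "vgxg" → "vvvgggxxxggg".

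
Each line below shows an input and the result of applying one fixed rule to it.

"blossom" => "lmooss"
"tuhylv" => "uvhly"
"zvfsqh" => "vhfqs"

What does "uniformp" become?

npimfro

The pattern: delete the first character, then take characters alternately from the front and the back (1st, last, 2nd, 2nd-last, ...).
For "uniformp", step one produces "niformp"; step two turns that into "npimfro".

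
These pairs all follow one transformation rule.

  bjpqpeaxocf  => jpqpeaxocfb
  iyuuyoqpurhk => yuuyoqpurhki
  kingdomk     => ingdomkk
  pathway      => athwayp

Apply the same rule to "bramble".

rambleb

Looking at the pairs, the operation is to move the first character to the end.
On "bramble" that produces "rambleb".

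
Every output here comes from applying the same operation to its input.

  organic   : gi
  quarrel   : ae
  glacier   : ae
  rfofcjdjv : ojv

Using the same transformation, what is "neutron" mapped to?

The transformation: keep one character in every 3, starting at position 3 (positions 3rd, 6th, 9th, ...).
Applying that to "neutron" gives "uo".

uo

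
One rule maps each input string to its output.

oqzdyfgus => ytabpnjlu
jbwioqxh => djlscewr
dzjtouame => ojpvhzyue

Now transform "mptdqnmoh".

ylihjchko

Looking at the pairs, the operation is to shift every letter 5 places backward in the alphabet (wrapping around), then move the first 3 characters to the end (rotate left by 3).
Working it through for "mptdqnmoh": intermediate "hkoylihjc", final "ylihjchko".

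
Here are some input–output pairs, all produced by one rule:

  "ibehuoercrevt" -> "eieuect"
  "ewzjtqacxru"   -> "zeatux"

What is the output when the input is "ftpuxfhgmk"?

pfhxm

The pattern: keep every other character starting from the first (positions 1st, 3rd, 5th, ...), then swap each adjacent pair of characters (1↔2, 3↔4, ...).
"ftpuxfhgmk" → "fpxhm" → "pfhxm".
(Check on "ewzjtqacxru": → "eztaxu" → "zeatux" ✓)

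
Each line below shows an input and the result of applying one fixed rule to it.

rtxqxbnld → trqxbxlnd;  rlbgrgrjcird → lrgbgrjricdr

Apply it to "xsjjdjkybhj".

sxjjjdykhbj

In each case the input is transformed by: swap each adjacent pair of characters (1↔2, 3↔4, ...).
For "xsjjdjkybhj" the result is "sxjjjdykhbj".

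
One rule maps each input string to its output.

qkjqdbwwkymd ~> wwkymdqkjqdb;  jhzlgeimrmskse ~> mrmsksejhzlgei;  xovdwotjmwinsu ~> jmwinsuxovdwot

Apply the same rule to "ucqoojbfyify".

bfyifyucqooj

What's happening: swap the front and back halves of the string.
Doing the same to "ucqoojbfyify": "bfyifyucqooj".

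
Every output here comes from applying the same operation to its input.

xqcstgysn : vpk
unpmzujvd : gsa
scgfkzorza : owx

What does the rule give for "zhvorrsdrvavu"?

Each output is the input with this applied: shift every letter 3 places backward in the alphabet (wrapping around), then keep only the last 3 characters.
"zhvorrsdrvavu" → "wesloopaosxsr" → "xsr".

xsr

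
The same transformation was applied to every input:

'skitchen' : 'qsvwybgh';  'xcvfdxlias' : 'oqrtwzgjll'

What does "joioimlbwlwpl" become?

Rule — sort the characters into alphabetical order, then shift every letter 12 places backward in the alphabet (wrapping around).
Applying both steps to "joioimlbwlwpl": "biijlllmoopww", then "pwwxzzzaccdkk".

pwwxzzzaccdkk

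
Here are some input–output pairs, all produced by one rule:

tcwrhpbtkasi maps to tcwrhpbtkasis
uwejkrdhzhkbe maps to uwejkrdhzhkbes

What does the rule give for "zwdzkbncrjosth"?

The pattern: append "s".
On "zwdzkbncrjosth" that produces "zwdzkbncrjosths".

zwdzkbncrjosths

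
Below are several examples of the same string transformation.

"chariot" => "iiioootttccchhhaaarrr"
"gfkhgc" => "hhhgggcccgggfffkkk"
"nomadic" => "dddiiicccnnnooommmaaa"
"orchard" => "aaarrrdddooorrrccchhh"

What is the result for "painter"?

Looking at the pairs, the operation is to move the last 3 characters to the front (rotate right by 3), then repeat every character 3 times.
Starting from "painter": after the first operation, "terpain"; after the second, "ttteeerrrpppaaaiiinnn".

ttteeerrrpppaaaiiinnn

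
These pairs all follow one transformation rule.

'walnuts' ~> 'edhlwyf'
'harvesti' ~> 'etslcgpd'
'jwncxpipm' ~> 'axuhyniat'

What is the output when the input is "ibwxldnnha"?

The pattern: shift every letter 11 places forward in the alphabet (wrapping around), then move the last 2 characters to the front (rotate right by 2).
Doing the same to "ibwxldnnha": "sltmhiwoyy".

sltmhiwoyy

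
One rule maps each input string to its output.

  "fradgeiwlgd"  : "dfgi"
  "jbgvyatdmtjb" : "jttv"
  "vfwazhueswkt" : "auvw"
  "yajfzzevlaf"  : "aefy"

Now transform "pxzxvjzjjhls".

hpxz

The rule is to keep one character in every 3, starting at position 1 (positions 1st, 4th, 7th, ...), then sort the characters into alphabetical order.
Starting from "pxzxvjzjjhls": after the first operation, "pxzh"; after the second, "hpxz".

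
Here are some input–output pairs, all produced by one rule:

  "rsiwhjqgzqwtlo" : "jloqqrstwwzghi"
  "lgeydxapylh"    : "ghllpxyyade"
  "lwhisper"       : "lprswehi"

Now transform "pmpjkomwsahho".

jkmmooppswahh

Each output is the input with this applied: sort the characters into alphabetical order, then move the first 3 characters to the end (rotate left by 3).
For "pmpjkomwsahho", step one produces "ahhjkmmooppsw"; step two turns that into "jkmmooppswahh".
(Check on "lwhisper": → "ehilprsw" → "lprswehi" ✓)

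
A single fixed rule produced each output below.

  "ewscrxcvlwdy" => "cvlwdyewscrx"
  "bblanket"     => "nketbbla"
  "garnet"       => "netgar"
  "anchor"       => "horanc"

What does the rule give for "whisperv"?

pervwhis

The transformation: swap the front and back halves of the string.
Applying that to "whisperv" gives "pervwhis".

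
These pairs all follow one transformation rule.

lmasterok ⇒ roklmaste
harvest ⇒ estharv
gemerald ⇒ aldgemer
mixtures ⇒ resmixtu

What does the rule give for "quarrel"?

What's happening: move the last 3 characters to the front (rotate right by 3).
Doing the same to "quarrel": "relquar".

relquar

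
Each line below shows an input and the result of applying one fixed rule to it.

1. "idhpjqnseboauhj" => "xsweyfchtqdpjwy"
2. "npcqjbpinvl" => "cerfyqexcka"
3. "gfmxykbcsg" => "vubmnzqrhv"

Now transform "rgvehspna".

gvktwhecp

Rule — shift every letter 11 places backward in the alphabet (wrapping around).
On "rgvehspna" that produces "gvktwhecp".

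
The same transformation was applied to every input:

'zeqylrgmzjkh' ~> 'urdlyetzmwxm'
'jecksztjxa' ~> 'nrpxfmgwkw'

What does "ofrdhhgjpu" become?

What's happening: shift every letter 13 places forward in the alphabet (wrapping around) — i.e. ROT13, then swap the first and last characters.
Working it through for "ofrdhhgjpu": intermediate "bsequutwch", final "hsequutwcb".

hsequutwcb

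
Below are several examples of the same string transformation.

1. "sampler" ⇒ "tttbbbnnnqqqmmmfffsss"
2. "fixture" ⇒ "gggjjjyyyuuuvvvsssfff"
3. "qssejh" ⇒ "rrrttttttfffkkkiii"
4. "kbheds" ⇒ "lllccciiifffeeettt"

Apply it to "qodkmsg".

rrrpppeeelllnnnttthhh

The transformation: repeat every character 3 times, then shift every letter 1 place forward in the alphabet (wrapping around).
Working it through for "qodkmsg": intermediate "qqqooodddkkkmmmsssggg", final "rrrpppeeelllnnnttthhh".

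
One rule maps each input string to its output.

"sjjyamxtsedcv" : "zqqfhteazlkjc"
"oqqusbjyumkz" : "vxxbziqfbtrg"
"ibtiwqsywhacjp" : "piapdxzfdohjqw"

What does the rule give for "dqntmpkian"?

The rule is to shift every letter 7 places forward in the alphabet (wrapping around).
Applying that to "dqntmpkian" gives "kxuatwrphu".

kxuatwrphu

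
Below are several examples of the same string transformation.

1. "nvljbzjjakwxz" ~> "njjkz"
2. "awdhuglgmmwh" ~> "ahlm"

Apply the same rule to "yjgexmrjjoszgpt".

What's happening: keep one character in every 3, starting at position 1 (positions 1st, 4th, 7th, ...).
For "yjgexmrjjoszgpt" the result is "yerog".

yerog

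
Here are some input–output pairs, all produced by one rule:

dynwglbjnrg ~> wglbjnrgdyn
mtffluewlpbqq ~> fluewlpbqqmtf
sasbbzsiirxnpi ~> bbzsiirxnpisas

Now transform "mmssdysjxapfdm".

sdysjxapfdmmms

The transformation: move the first 3 characters to the end (rotate left by 3).
On "mmssdysjxapfdm" that produces "sdysjxapfdmmms".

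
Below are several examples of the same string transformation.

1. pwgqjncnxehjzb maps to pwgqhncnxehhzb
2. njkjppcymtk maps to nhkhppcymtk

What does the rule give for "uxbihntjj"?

uxbihnthh

The pattern: replace every "j" with "h".
Applying that to "uxbihntjj" gives "uxbihnthh".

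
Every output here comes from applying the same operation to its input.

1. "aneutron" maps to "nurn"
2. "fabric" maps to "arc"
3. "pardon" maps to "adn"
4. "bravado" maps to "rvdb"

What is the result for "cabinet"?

Rule — move the first character to the end, then keep every other character starting from the first (positions 1st, 3rd, 5th, ...).
So "cabinet" becomes "aiec".

aiec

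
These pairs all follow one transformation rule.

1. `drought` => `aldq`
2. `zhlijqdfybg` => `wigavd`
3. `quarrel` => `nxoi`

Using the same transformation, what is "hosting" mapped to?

Rule — keep every other character starting from the first (positions 1st, 3rd, 5th, ...), then shift every letter 3 places backward in the alphabet (wrapping around).
"hosting" → "hsig" → "epfd".

epfd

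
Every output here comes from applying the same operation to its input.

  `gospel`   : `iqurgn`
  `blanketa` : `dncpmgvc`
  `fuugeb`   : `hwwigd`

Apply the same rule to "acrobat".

cetqdcv

Rule — shift every letter 2 places forward in the alphabet (wrapping around).
Applying that to "acrobat" gives "cetqdcv".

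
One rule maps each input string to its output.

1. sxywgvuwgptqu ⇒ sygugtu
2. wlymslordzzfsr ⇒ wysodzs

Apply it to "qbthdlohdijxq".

The transformation: keep every other character starting from the first (positions 1st, 3rd, 5th, ...).
Doing the same to "qbthdlohdijxq": "qtdodjq".

qtdodjq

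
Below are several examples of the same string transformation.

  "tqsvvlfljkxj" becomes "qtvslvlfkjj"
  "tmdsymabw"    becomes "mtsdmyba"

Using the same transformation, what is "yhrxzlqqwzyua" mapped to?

hyxrlzqqzwuy

What's happening: swap each adjacent pair of characters (1↔2, 3↔4, ...), then delete the last character.
Applying both steps to "yhrxzlqqwzyua": "hyxrlzqqzwuya", then "hyxrlzqqzwuy".
(Check on "tqsvvlfljkxj": → "qtvslvlfkjjx" → "qtvslvlfkjj" ✓)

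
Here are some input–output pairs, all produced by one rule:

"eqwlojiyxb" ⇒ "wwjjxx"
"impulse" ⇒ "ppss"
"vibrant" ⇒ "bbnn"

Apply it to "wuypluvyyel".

Each output is the input with this applied: keep one character in every 3, starting at position 3 (positions 3rd, 6th, 9th, ...), then double every character.
Applying both steps to "wuypluvyyel": "yuy", then "yyuuyy".

yyuuyy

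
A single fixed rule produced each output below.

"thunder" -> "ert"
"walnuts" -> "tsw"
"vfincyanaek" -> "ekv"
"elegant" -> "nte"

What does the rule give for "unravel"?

The transformation: move the last 2 characters to the front (rotate right by 2), then keep only the first 3 characters.
Starting from "unravel": after the first operation, "elunrav"; after the second, "elu".

elu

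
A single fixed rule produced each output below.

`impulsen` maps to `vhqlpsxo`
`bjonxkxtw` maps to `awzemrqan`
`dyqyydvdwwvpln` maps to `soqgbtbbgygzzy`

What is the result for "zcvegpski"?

Looking at the pairs, the operation is to move the last 3 characters to the front (rotate right by 3), then shift every letter 3 places forward in the alphabet (wrapping around).
So "zcvegpski" becomes "vnlcfyhjs".

vnlcfyhjs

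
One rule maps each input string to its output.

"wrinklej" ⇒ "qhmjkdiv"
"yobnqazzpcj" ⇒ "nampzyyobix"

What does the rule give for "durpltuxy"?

tqokstwxc

What's happening: shift every letter 1 place backward in the alphabet (wrapping around), then move the first character to the end.
Starting from "durpltuxy": after the first operation, "ctqokstwx"; after the second, "tqokstwxc".
(Check on "yobnqazzpcj": → "xnampzyyobi" → "nampzyyobix" ✓)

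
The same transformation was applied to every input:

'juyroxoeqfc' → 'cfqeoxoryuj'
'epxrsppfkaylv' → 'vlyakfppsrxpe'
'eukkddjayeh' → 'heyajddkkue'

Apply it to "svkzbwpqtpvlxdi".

idxlvptqpwbzkvs

What's happening: reverse the string.
So "svkzbwpqtpvlxdi" becomes "idxlvptqpwbzkvs".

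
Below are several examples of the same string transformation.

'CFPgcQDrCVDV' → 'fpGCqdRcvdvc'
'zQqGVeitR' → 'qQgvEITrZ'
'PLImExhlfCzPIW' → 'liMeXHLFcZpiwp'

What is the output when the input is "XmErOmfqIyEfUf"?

MeRoMFQiYeFuFx

The transformation: flip the case of every letter, then move the first character to the end.
Starting from "XmErOmfqIyEfUf": after the first operation, "xMeRoMFQiYeFuF"; after the second, "MeRoMFQiYeFuFx".
(Check on "CFPgcQDrCVDV": → "cfpGCqdRcvdv" → "fpGCqdRcvdvc" ✓)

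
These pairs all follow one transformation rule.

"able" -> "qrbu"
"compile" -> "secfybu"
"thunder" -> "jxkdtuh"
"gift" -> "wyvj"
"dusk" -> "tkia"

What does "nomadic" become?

decqtys

What's happening: shift every letter 10 places backward in the alphabet (wrapping around).
"nomadic" → "decqtys".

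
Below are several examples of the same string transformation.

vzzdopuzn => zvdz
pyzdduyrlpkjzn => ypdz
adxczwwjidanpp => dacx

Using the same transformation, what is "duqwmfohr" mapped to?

The pattern: swap each adjacent pair of characters (1↔2, 3↔4, ...), then keep only the first 4 characters.
Working it through for "duqwmfohr": intermediate "udwqfmhor", final "udwq".
(Check on "pyzdduyrlpkjzn": → "ypdzudrypljknz" → "ypdz" ✓)

udwq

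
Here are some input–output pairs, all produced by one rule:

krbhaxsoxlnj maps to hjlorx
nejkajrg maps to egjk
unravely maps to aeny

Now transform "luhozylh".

houy

The rule is to keep every other character starting from the second (positions 2nd, 4th, 6th, ...), then sort the characters into alphabetical order.
"luhozylh" → "uoyh" → "houy".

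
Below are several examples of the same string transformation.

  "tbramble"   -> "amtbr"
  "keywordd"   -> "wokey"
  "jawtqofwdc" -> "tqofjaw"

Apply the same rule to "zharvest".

rvzha

Rule — delete the last 3 characters, then move the first 3 characters to the end (rotate left by 3).
Applying both steps to "zharvest": "zharv", then "rvzha".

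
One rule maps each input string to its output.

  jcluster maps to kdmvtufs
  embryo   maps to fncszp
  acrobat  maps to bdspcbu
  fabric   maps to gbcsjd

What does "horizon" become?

ipsjapo

In each case the input is transformed by: shift every letter 1 place forward in the alphabet (wrapping around).
For "horizon" the result is "ipsjapo".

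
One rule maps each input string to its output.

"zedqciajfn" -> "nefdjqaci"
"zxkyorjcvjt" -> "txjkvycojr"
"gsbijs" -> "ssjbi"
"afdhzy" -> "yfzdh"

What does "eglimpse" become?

Looking at the pairs, the operation is to take characters alternately from the front and the back (1st, last, 2nd, 2nd-last, ...), then delete the first character.
Applying both steps to "eglimpse": "eegslpim", then "egslpim".

egslpim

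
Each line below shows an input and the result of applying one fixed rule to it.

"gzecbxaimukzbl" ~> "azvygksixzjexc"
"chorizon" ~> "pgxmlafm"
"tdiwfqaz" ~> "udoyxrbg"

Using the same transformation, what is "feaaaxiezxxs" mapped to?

yyvgcxvvqdcy

Each output is the input with this applied: shift every letter 2 places backward in the alphabet (wrapping around), then move the first 3 characters to the end (rotate left by 3).
Working it through for "feaaaxiezxxs": intermediate "dcyyyvgcxvvq", final "yyvgcxvvqdcy".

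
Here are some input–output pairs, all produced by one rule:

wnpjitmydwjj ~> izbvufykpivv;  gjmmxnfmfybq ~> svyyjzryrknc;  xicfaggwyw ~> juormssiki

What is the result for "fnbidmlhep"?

rznupyxtqb

The rule is to shift every letter 12 places forward in the alphabet (wrapping around).
So "fnbidmlhep" becomes "rznupyxtqb".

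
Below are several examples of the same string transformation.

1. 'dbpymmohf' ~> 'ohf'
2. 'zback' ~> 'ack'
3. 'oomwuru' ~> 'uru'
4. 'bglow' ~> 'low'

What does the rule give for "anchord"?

ord

The rule is to keep only the last 3 characters.
"anchord" → "ord".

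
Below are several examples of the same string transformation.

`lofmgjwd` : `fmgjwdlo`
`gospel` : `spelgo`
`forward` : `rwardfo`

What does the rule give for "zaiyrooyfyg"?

iyrooyfygza

The transformation: move the first 2 characters to the end (rotate left by 2).
Doing the same to "zaiyrooyfyg": "iyrooyfygza".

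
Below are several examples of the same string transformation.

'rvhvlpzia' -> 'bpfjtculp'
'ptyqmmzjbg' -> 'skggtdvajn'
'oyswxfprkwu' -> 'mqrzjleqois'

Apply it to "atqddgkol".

Each output is the input with this applied: shift every letter 6 places backward in the alphabet (wrapping around), then move the first 2 characters to the end (rotate left by 2).
For "atqddgkol", step one produces "unkxxaeif"; step two turns that into "kxxaeifun".

kxxaeifun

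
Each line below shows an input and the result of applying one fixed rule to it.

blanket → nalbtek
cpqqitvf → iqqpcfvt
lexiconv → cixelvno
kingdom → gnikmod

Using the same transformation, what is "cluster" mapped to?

sulcret

What's happening: reverse the string, then move the first 3 characters to the end (rotate left by 3).
"cluster" → "retsulc" → "sulcret".
(Check on "blanket": → "teknalb" → "nalbtek" ✓)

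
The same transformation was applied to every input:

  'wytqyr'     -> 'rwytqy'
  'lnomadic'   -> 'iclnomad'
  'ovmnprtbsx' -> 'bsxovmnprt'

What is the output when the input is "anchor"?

rancho

Rule — swap the front and back halves of the string, then move the first 2 characters to the end (rotate left by 2).
Applying both steps to "anchor": "horanc", then "rancho".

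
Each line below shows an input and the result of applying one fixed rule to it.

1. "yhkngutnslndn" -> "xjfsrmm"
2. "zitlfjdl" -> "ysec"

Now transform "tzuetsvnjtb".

stsuia

In each case the input is transformed by: shift every letter 1 place backward in the alphabet (wrapping around), then keep every other character starting from the first (positions 1st, 3rd, 5th, ...).
Applying both steps to "tzuetsvnjtb": "sytdsrumisa", then "stsuia".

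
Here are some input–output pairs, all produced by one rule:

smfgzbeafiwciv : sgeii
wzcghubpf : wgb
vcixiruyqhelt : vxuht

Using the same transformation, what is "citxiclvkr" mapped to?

What's happening: keep one character in every 3, starting at position 1 (positions 1st, 4th, 7th, ...).
For "citxiclvkr" the result is "cxlr".

cxlr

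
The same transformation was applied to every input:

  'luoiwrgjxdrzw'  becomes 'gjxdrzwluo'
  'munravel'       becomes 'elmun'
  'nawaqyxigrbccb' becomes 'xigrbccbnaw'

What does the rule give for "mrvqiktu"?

The transformation: move the first 3 characters to the end (rotate left by 3), then delete the first 3 characters.
On "mrvqiktu": the first step gives "qiktumrv", and the second then gives "tumrv".

tumrv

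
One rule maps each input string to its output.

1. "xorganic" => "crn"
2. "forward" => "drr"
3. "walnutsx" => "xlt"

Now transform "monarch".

hnc

The transformation: move the last character to the front, then keep one character in every 3, starting at position 1 (positions 1st, 4th, 7th, ...).
On "monarch": the first step gives "hmonarc", and the second then gives "hnc".
(Check on "forward": → "dforwar" → "drr" ✓)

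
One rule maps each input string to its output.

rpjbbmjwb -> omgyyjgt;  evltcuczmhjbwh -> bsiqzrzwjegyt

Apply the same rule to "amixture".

In each case the input is transformed by: delete the last character, then shift every letter 3 places backward in the alphabet (wrapping around).
On "amixture" that produces "xjfuqro".
(Check on "rpjbbmjwb": → "rpjbbmjw" → "omgyyjgt" ✓)

xjfuqro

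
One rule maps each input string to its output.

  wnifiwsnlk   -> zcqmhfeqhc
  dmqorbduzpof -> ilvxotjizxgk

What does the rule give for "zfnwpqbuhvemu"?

qjkvobpygotzh

Rule — shift every letter 6 places backward in the alphabet (wrapping around), then move the first 3 characters to the end (rotate left by 3).
For "zfnwpqbuhvemu", step one produces "tzhqjkvobpygo"; step two turns that into "qjkvobpygotzh".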